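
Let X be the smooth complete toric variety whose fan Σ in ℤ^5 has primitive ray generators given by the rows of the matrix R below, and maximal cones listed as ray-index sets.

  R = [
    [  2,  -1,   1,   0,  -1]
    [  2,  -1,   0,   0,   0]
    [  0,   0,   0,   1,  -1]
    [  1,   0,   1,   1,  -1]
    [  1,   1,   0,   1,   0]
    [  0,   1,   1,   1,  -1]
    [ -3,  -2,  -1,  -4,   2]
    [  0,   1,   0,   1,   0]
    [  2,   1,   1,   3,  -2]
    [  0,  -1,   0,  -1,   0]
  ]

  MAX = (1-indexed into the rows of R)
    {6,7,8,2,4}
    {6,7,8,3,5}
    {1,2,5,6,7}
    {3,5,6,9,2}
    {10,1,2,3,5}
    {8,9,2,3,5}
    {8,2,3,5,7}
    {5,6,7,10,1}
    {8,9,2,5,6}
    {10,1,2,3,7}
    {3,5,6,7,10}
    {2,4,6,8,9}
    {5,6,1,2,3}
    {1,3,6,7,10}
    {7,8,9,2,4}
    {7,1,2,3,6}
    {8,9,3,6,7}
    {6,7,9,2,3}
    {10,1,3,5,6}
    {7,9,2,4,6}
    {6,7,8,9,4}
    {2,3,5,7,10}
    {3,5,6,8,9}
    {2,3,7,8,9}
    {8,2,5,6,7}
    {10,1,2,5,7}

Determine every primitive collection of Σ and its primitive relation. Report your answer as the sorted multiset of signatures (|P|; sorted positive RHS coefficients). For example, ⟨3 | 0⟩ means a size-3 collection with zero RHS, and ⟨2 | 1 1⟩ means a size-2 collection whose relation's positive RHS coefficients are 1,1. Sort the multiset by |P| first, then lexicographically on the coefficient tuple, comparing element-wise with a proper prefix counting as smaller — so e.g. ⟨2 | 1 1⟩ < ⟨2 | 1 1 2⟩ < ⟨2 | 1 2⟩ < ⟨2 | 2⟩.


Minimal non-faces — 14 found among 10 rays, 26 max cones:

  P = {8,10}:  v_{8} + v_{10} = 0  ⇒ sig = ⟨2 | 0⟩
  P = {1,8}:  v_{1} + v_{8} = v_{2} + v_{6}  ⇒ sig = ⟨2 | 1 1⟩
  P = {4,5}:  v_{4} + v_{5} = v_{2} + v_{6} + v_{8}  ⇒ sig = ⟨2 | 1 1 1⟩
  P = {9,10}:  v_{9} + v_{10} = v_{2} + v_{3} + v_{6}  ⇒ sig = ⟨2 | 1 1 1⟩
  P = {4,10}:  v_{4} + v_{10} = v_{2} + v_{6} + v_{7} + v_{9}  ⇒ sig = ⟨2 | 1 1 1 1⟩
  P = {1,4}:  v_{1} + v_{4} = 2·v_{2} + 2·v_{6} + v_{7} + v_{9}  ⇒ sig = ⟨2 | 1 1 2 2⟩
  P = {3,4}:  v_{3} + v_{4} = v_{7} + 2·v_{9}  ⇒ sig = ⟨2 | 1 2⟩
  P = {1,9}:  v_{1} + v_{9} = 2·v_{2} + v_{3} + 2·v_{6}  ⇒ sig = ⟨2 | 1 2 2⟩
  P = {5,7,9}:  v_{5} + v_{7} + v_{9} = 0  ⇒ sig = ⟨3 | 0⟩
  P = {2,6,10}:  v_{2} + v_{6} + v_{10} = v_{1}  ⇒ sig = ⟨3 | 1⟩
  P = {2,3,6,8}:  v_{2} + v_{3} + v_{6} + v_{8} = v_{9}  ⇒ sig = ⟨4 | 1⟩
  P = {1,3,5,7}:  v_{1} + v_{3} + v_{5} + v_{7} = 2·v_{10}  ⇒ sig = ⟨4 | 2⟩
  P = {2,3,5,6,7}:  v_{2} + v_{3} + v_{5} + v_{6} + v_{7} = v_{10}  ⇒ sig = ⟨5 | 1⟩
  P = {2,6,7,8,9}:  v_{2} + v_{6} + v_{7} + v_{8} + v_{9} = v_{4}  ⇒ sig = ⟨5 | 1⟩

Signatures (|P|; sorted positive RHS coefficients), sorted:
    |P|=2: 8 collections, coeffs (), (1,1), (1,1,1), (1,1,1), (1,1,1,1), (1,1,2,2), (1,2), (1,2,2)
    |P|=3: 2 collections, coeffs (), (1)
    |P|=4: 2 collections, coeffs (1), (2)
    |P|=5: 2 collections, coeffs (1), (1)


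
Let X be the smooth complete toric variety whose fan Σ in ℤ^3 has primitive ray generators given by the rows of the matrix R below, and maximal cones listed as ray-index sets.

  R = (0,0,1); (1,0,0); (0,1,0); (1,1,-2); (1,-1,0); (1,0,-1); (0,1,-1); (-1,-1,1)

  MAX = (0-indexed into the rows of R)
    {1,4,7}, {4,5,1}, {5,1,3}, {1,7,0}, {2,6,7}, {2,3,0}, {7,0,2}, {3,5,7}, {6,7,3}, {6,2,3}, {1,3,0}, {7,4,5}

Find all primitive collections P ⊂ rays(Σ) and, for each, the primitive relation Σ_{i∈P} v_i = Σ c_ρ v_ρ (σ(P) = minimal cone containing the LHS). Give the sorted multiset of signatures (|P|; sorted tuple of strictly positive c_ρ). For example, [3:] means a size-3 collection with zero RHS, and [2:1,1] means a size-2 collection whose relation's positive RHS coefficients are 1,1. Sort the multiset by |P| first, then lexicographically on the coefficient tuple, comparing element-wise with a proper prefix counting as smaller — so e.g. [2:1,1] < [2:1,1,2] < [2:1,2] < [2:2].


|primitive collections| = 14. Relations:

  P={0,5}:  v_{0} + v_{5} = v_{1}  →  sig = [2:1]
  P={0,6}:  v_{0} + v_{6} = v_{2}  →  sig = [2:1]
  P={2,4}:  v_{2} + v_{4} = v_{1}  →  sig = [2:1]
  P={4,6}:  v_{4} + v_{6} = v_{5}  →  sig = [2:1]
  P={5,6}:  v_{5} + v_{6} = v_{3}  →  sig = [2:1]
  P={1,6}:  v_{1} + v_{6} = v_{0} + v_{3}  →  sig = [2:1,1]
  P={2,5}:  v_{2} + v_{5} = v_{0} + v_{3}  →  sig = [2:1,1]
  P={0,4}:  v_{0} + v_{4} = 2·v_{1} + v_{7}  →  sig = [2:1,2]
  P={1,2}:  v_{1} + v_{2} = 2·v_{0} + v_{3}  →  sig = [2:1,2]
  P={3,4}:  v_{3} + v_{4} = 2·v_{5}  →  sig = [2:2]
  P={0,3,7}:  v_{0} + v_{3} + v_{7} = 0  →  sig = [3:]
  P={1,3,7}:  v_{1} + v_{3} + v_{7} = v_{5}  →  sig = [3:1]
  P={1,5,7}:  v_{1} + v_{5} + v_{7} = v_{4}  →  sig = [3:1]
  P={2,3,7}:  v_{2} + v_{3} + v_{7} = v_{6}  →  sig = [3:1]

Hence PRS(X_Σ) =
{ [2:1] ×5,  [2:1,1] ×2,  [2:1,2] ×2,  [2:2],  [3:],  [3:1] ×3 }


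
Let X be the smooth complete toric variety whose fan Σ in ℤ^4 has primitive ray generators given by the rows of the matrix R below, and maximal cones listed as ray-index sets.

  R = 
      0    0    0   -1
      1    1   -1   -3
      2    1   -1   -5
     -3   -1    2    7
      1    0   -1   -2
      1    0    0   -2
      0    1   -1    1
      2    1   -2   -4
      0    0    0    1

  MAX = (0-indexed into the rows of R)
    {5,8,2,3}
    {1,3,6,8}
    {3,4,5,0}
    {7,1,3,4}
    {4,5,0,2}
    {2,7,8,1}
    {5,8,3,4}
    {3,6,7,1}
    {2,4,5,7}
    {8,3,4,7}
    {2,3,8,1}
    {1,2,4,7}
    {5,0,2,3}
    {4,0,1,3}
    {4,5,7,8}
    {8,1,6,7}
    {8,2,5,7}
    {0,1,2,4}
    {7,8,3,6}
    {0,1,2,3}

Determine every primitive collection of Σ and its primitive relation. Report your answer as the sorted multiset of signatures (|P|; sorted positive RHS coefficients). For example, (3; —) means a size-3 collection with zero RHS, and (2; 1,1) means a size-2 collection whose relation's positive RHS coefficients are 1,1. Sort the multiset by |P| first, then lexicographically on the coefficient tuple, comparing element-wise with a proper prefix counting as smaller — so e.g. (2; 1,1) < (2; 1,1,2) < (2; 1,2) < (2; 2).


13 collections generate NE(X_Σ); each relation:

  P={0,8}:  v_{0} + v_{8} = 0  →  sig = (2; —)
  P={1,5}:  v_{1} + v_{5} = v_{2}  →  sig = (2; 1)
  P={0,7}:  v_{0} + v_{7} = v_{1} + v_{4}  →  sig = (2; 1,1)
  P={0,6}:  v_{0} + v_{6} = v_{1} + v_{3} + v_{7}  →  sig = (2; 1,1,1)
  P={4,6}:  v_{4} + v_{6} = v_{3} + 2·v_{7}  →  sig = (2; 1,2)
  P={5,6}:  v_{5} + v_{6} = v_{1} + 2·v_{8}  →  sig = (2; 1,2)
  P={2,6}:  v_{2} + v_{6} = 2·v_{1} + 2·v_{8}  →  sig = (2; 2,2)
  P={2,3,4}:  v_{2} + v_{3} + v_{4} = 0  →  sig = (3; —)
  P={1,4,8}:  v_{1} + v_{4} + v_{8} = v_{7}  →  sig = (3; 1)
  P={3,5,7}:  v_{3} + v_{5} + v_{7} = v_{8}  →  sig = (3; 1)
  P={2,3,7}:  v_{2} + v_{3} + v_{7} = v_{1} + v_{8}  →  sig = (3; 1,1)
  P={2,4,8}:  v_{2} + v_{4} + v_{8} = v_{5} + v_{7}  →  sig = (3; 1,1)
  P={1,3,7,8}:  v_{1} + v_{3} + v_{7} + v_{8} = v_{6}  →  sig = (4; 1)

Hence PRS(X_Σ) =
    |P|=2: 7 collections, coeffs (), (1), (1,1), (1,1,1), (1,2), (1,2), (2,2)
    |P|=3: 5 collections, coeffs (), (1), (1), (1,1), (1,1)
    |P|=4: 1 collection, coeffs (1)


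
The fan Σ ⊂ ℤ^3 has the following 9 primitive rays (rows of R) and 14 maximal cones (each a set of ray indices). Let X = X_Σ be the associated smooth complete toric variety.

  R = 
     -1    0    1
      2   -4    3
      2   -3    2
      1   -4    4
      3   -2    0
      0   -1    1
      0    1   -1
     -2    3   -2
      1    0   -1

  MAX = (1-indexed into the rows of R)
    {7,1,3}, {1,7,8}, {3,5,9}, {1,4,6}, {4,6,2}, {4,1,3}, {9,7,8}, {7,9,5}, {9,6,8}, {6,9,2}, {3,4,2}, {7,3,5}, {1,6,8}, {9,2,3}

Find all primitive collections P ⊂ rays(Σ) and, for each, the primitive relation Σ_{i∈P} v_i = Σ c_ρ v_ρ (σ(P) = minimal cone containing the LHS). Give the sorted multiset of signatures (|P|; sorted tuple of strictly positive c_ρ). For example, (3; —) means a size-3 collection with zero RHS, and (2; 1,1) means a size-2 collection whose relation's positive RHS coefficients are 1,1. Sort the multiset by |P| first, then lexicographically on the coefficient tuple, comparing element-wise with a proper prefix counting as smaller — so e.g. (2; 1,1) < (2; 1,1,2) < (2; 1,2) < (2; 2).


Δ(Σ) — 9 vertices, 16 min non-faces:

  P = {1,9}:  v_{1} + v_{9} = 0  ⇒ sig = (2; —)
  P = {3,8}:  v_{3} + v_{8} = 0  ⇒ sig = (2; —)
  P = {6,7}:  v_{6} + v_{7} = 0  ⇒ sig = (2; —)
  P = {1,2}:  v_{1} + v_{2} = v_{4}  ⇒ sig = (2; 1)
  P = {2,7}:  v_{2} + v_{7} = v_{3}  ⇒ sig = (2; 1)
  P = {2,8}:  v_{2} + v_{8} = v_{6}  ⇒ sig = (2; 1)
  P = {3,6}:  v_{3} + v_{6} = v_{2}  ⇒ sig = (2; 1)
  P = {4,9}:  v_{4} + v_{9} = v_{2}  ⇒ sig = (2; 1)
  P = {1,5}:  v_{1} + v_{5} = v_{3} + v_{7}  ⇒ sig = (2; 1,1)
  P = {4,7}:  v_{4} + v_{7} = v_{1} + v_{3}  ⇒ sig = (2; 1,1)
  P = {4,8}:  v_{4} + v_{8} = v_{1} + v_{6}  ⇒ sig = (2; 1,1)
  P = {5,6}:  v_{5} + v_{6} = v_{3} + v_{9}  ⇒ sig = (2; 1,1)
  P = {5,8}:  v_{5} + v_{8} = v_{7} + v_{9}  ⇒ sig = (2; 1,1)
  P = {2,5}:  v_{2} + v_{5} = 2·v_{3} + v_{9}  ⇒ sig = (2; 1,2)
  P = {4,5}:  v_{4} + v_{5} = 2·v_{3}  ⇒ sig = (2; 2)
  P = {3,7,9}:  v_{3} + v_{7} + v_{9} = v_{5}  ⇒ sig = (3; 1)

Sorted signature multiset PRS(X):
    |P|=2: 15 collections, coeffs (), (), (), (1), (1), (1), (1), (1), (1,1), (1,1), (1,1), (1,1), (1,1), (1,2), (2)
    |P|=3: 1 collection, coeffs (1)


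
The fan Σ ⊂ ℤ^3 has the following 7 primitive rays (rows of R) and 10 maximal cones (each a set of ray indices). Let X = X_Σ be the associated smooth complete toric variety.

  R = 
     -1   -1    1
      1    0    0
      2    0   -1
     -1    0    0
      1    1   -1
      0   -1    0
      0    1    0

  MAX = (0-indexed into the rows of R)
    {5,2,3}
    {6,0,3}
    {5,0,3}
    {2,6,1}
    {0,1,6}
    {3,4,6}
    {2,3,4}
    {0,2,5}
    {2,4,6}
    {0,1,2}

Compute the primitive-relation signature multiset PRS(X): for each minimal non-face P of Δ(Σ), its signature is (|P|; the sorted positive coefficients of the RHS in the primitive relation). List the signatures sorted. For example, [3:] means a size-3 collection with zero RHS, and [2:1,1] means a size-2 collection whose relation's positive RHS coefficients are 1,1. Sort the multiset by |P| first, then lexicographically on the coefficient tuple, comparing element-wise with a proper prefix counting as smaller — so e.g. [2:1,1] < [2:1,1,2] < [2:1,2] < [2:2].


Minimal non-faces — 9 found among 7 rays, 10 max cones:

  P = {0,4}:  v_{0} + v_{4} = 0  so sig = [2:]
  P = {1,3}:  v_{1} + v_{3} = 0  so sig = [2:]
  P = {5,6}:  v_{5} + v_{6} = 0  so sig = [2:]
  P = {1,4}:  v_{1} + v_{4} = v_{2} + v_{6}  so sig = [2:1,1]
  P = {1,5}:  v_{1} + v_{5} = v_{0} + v_{2}  so sig = [2:1,1]
  P = {4,5}:  v_{4} + v_{5} = v_{2} + v_{3}  so sig = [2:1,1]
  P = {0,2,3}:  v_{0} + v_{2} + v_{3} = v_{5}  so sig = [3:1]
  P = {0,2,6}:  v_{0} + v_{2} + v_{6} = v_{1}  so sig = [3:1]
  P = {2,3,6}:  v_{2} + v_{3} + v_{6} = v_{4}  so sig = [3:1]

Signatures (|P|; sorted positive RHS coefficients), sorted:
[[2:], [2:], [2:], [2:1,1], [2:1,1], [2:1,1], [3:1], [3:1], [3:1]]


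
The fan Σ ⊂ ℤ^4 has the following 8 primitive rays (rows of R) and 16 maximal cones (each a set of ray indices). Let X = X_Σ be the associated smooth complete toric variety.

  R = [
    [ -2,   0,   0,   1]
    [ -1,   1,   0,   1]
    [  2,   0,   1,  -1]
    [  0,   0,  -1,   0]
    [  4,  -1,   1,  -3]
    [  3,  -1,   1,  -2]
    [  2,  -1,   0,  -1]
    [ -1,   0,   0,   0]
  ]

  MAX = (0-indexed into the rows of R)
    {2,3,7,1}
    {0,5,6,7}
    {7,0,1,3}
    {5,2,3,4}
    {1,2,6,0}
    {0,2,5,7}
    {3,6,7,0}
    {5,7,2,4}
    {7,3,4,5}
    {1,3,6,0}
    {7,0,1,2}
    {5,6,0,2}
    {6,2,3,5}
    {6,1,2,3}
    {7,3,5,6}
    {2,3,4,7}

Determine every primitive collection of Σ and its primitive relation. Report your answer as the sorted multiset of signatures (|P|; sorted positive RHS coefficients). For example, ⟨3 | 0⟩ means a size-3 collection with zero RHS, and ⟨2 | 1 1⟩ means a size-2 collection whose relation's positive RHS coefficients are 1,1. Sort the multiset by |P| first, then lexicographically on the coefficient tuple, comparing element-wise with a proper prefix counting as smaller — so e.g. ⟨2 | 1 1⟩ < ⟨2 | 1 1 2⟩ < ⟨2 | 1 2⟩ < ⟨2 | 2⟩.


9 minimal non-faces of Δ(Σ) (on 8 rays):

  • {1,5}:  v_{1} + v_{5} = v_{2}  →  sig = ⟨2 | 1⟩
  • {0,4}:  v_{0} + v_{4} = v_{5} + v_{7}  →  sig = ⟨2 | 1 1⟩
  • {1,4}:  v_{1} + v_{4} = 2·v_{2} + v_{3} + v_{7}  →  sig = ⟨2 | 1 1 2⟩
  • {4,6}:  v_{4} + v_{6} = v_{3} + 2·v_{5}  →  sig = ⟨2 | 1 2⟩
  • {0,2,3}:  v_{0} + v_{2} + v_{3} = 0  →  sig = ⟨3 | 0⟩
  • {1,6,7}:  v_{1} + v_{6} + v_{7} = 0  →  sig = ⟨3 | 0⟩
  • {2,6,7}:  v_{2} + v_{6} + v_{7} = v_{5}  →  sig = ⟨3 | 1⟩
  • {0,3,5}:  v_{0} + v_{3} + v_{5} = v_{6} + v_{7}  →  sig = ⟨3 | 1 1⟩
  • {2,3,5,7}:  v_{2} + v_{3} + v_{5} + v_{7} = v_{4}  →  sig = ⟨4 | 1⟩

Sorted signature multiset PRS(X):
    ⟨2 | 1⟩
    ⟨2 | 1 1⟩
    ⟨2 | 1 1 2⟩
    ⟨2 | 1 2⟩
    ⟨3 | 0⟩
    ⟨3 | 0⟩
    ⟨3 | 1⟩
    ⟨3 | 1 1⟩
    ⟨4 | 1⟩


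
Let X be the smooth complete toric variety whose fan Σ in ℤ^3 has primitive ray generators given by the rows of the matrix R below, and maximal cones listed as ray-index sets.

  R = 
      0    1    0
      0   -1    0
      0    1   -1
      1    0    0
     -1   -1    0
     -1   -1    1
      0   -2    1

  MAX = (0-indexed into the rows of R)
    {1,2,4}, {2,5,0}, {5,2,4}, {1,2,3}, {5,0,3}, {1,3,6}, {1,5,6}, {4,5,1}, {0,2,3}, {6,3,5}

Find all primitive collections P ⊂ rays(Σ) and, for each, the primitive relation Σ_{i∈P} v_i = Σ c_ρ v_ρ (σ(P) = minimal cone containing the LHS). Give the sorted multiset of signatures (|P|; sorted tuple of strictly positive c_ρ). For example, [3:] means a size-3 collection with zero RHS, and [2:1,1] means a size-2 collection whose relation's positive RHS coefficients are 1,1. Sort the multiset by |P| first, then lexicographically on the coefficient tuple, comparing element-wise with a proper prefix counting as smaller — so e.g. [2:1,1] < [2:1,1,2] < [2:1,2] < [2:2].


The 9 primitive collections of Σ (r=7, n=3):

  {0,1}:  v_{0} + v_{1} = 0 ; sig = [2:]
  {2,6}:  v_{2} + v_{6} = v_{1} ; sig = [2:1]
  {3,4}:  v_{3} + v_{4} = v_{1} ; sig = [2:1]
  {0,4}:  v_{0} + v_{4} = v_{2} + v_{5} ; sig = [2:1,1]
  {0,6}:  v_{0} + v_{6} = v_{3} + v_{5} ; sig = [2:1,1]
  {4,6}:  v_{4} + v_{6} = 2·v_{1} + v_{5} ; sig = [2:1,2]
  {2,3,5}:  v_{2} + v_{3} + v_{5} = 0 ; sig = [3:]
  {1,2,5}:  v_{1} + v_{2} + v_{5} = v_{4} ; sig = [3:1]
  {1,3,5}:  v_{1} + v_{3} + v_{5} = v_{6} ; sig = [3:1]

Hence PRS(X_Σ) =
[[2:], [2:1], [2:1], [2:1,1], [2:1,1], [2:1,2], [3:], [3:1], [3:1]]


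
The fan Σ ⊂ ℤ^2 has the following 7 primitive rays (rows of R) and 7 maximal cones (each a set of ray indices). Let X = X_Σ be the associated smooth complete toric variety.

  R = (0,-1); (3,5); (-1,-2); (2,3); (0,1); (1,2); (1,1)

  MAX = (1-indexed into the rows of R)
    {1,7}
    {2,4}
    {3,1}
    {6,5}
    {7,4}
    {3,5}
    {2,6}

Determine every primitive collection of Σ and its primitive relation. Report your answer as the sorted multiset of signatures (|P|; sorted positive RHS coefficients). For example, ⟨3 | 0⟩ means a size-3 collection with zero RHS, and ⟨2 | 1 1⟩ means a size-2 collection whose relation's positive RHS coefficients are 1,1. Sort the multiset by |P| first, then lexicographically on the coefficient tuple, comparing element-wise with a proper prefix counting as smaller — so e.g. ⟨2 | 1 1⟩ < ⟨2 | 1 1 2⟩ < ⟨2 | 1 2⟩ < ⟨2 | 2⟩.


14 minimal non-faces of Δ(Σ) (on 7 rays):

  P={1,5}:  v_{1} + v_{5} = 0  ⟹  sig = ⟨2 | 0⟩
  P={3,6}:  v_{3} + v_{6} = 0  ⟹  sig = ⟨2 | 0⟩
  P={1,6}:  v_{1} + v_{6} = v_{7}  ⟹  sig = ⟨2 | 1⟩
  P={2,3}:  v_{2} + v_{3} = v_{4}  ⟹  sig = ⟨2 | 1⟩
  P={3,4}:  v_{3} + v_{4} = v_{7}  ⟹  sig = ⟨2 | 1⟩
  P={3,7}:  v_{3} + v_{7} = v_{1}  ⟹  sig = ⟨2 | 1⟩
  P={4,6}:  v_{4} + v_{6} = v_{2}  ⟹  sig = ⟨2 | 1⟩
  P={5,7}:  v_{5} + v_{7} = v_{6}  ⟹  sig = ⟨2 | 1⟩
  P={6,7}:  v_{6} + v_{7} = v_{4}  ⟹  sig = ⟨2 | 1⟩
  P={1,2}:  v_{1} + v_{2} = v_{4} + v_{7}  ⟹  sig = ⟨2 | 1 1⟩
  P={1,4}:  v_{1} + v_{4} = 2·v_{7}  ⟹  sig = ⟨2 | 2⟩
  P={2,7}:  v_{2} + v_{7} = 2·v_{4}  ⟹  sig = ⟨2 | 2⟩
  P={4,5}:  v_{4} + v_{5} = 2·v_{6}  ⟹  sig = ⟨2 | 2⟩
  P={2,5}:  v_{2} + v_{5} = 3·v_{6}  ⟹  sig = ⟨2 | 3⟩

Signatures (|P|; sorted positive RHS coefficients), sorted:
    |P|=2: 14 collections, coeffs (), (), (1), (1), (1), (1), (1), (1), (1), (1,1), (2), (2), (2), (3)


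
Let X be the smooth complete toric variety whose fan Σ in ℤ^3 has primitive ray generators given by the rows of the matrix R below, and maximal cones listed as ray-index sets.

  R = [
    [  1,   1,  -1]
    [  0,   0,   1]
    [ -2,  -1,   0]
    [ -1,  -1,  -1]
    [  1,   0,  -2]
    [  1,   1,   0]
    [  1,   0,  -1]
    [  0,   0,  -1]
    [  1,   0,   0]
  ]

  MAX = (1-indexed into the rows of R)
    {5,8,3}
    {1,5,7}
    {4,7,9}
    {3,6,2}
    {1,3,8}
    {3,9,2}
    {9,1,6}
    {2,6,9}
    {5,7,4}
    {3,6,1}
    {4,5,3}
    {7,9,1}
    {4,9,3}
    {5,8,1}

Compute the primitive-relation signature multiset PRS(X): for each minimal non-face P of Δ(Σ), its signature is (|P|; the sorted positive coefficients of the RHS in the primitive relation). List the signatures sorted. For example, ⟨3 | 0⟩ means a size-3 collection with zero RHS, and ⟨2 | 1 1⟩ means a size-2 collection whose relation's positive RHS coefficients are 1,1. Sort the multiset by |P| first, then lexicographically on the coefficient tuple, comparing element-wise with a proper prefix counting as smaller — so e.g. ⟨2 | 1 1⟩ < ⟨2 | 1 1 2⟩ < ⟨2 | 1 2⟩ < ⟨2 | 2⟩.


18 minimal non-faces of Δ(Σ) (on 9 rays):

  P = {2,8}:  v_{2} + v_{8} = 0 — sig = ⟨2 | 0⟩
  P = {1,2}:  v_{1} + v_{2} = v_{6} — sig = ⟨2 | 1⟩
  P = {2,5}:  v_{2} + v_{5} = v_{7} — sig = ⟨2 | 1⟩
  P = {2,7}:  v_{2} + v_{7} = v_{9} — sig = ⟨2 | 1⟩
  P = {3,7}:  v_{3} + v_{7} = v_{4} — sig = ⟨2 | 1⟩
  P = {4,6}:  v_{4} + v_{6} = v_{8} — sig = ⟨2 | 1⟩
  P = {6,8}:  v_{6} + v_{8} = v_{1} — sig = ⟨2 | 1⟩
  P = {7,8}:  v_{7} + v_{8} = v_{5} — sig = ⟨2 | 1⟩
  P = {8,9}:  v_{8} + v_{9} = v_{7} — sig = ⟨2 | 1⟩
  P = {2,4}:  v_{2} + v_{4} = v_{3} + v_{9} — sig = ⟨2 | 1 1⟩
  P = {4,8}:  v_{4} + v_{8} = v_{3} + v_{5} — sig = ⟨2 | 1 1⟩
  P = {5,6}:  v_{5} + v_{6} = v_{1} + v_{7} — sig = ⟨2 | 1 1⟩
  P = {6,7}:  v_{6} + v_{7} = v_{1} + v_{9} — sig = ⟨2 | 1 1⟩
  P = {1,4}:  v_{1} + v_{4} = 2·v_{8} — sig = ⟨2 | 2⟩
  P = {5,9}:  v_{5} + v_{9} = 2·v_{7} — sig = ⟨2 | 2⟩
  P = {3,6,9}:  v_{3} + v_{6} + v_{9} = 0 — sig = ⟨3 | 0⟩
  P = {1,3,9}:  v_{1} + v_{3} + v_{9} = v_{8} — sig = ⟨3 | 1⟩
  P = {1,3,5}:  v_{1} + v_{3} + v_{5} = 3·v_{8} — sig = ⟨3 | 3⟩

Sorted signature multiset PRS(X):
    ⟨2 | 0⟩
    ⟨2 | 1⟩
    ⟨2 | 1⟩
    ⟨2 | 1⟩
    ⟨2 | 1⟩
    ⟨2 | 1⟩
    ⟨2 | 1⟩
    ⟨2 | 1⟩
    ⟨2 | 1⟩
    ⟨2 | 1 1⟩
    ⟨2 | 1 1⟩
    ⟨2 | 1 1⟩
    ⟨2 | 1 1⟩
    ⟨2 | 2⟩
    ⟨2 | 2⟩
    ⟨3 | 0⟩
    ⟨3 | 1⟩
    ⟨3 | 3⟩


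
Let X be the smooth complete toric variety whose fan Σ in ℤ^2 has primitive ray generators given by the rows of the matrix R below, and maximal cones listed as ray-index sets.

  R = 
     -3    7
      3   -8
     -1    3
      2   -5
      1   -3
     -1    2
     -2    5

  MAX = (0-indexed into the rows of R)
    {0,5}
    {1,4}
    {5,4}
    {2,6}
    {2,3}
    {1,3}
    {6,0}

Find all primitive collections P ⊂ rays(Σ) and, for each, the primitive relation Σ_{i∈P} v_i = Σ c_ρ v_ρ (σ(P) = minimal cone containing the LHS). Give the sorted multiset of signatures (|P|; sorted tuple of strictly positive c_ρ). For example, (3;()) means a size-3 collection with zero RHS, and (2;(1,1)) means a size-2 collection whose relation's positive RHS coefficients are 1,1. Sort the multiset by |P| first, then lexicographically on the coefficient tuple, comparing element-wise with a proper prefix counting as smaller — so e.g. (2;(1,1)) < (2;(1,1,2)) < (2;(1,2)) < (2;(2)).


|primitive collections| = 14. Relations:

  P={2,4}:  v_{2} + v_{4} = 0  ⟹  sig = (2;())
  P={3,6}:  v_{3} + v_{6} = 0  ⟹  sig = (2;())
  P={0,3}:  v_{0} + v_{3} = v_{5}  ⟹  sig = (2;(1))
  P={1,2}:  v_{1} + v_{2} = v_{3}  ⟹  sig = (2;(1))
  P={1,6}:  v_{1} + v_{6} = v_{4}  ⟹  sig = (2;(1))
  P={2,5}:  v_{2} + v_{5} = v_{6}  ⟹  sig = (2;(1))
  P={3,4}:  v_{3} + v_{4} = v_{1}  ⟹  sig = (2;(1))
  P={3,5}:  v_{3} + v_{5} = v_{4}  ⟹  sig = (2;(1))
  P={4,6}:  v_{4} + v_{6} = v_{5}  ⟹  sig = (2;(1))
  P={5,6}:  v_{5} + v_{6} = v_{0}  ⟹  sig = (2;(1))
  P={0,1}:  v_{0} + v_{1} = v_{4} + v_{5}  ⟹  sig = (2;(1,1))
  P={0,2}:  v_{0} + v_{2} = 2·v_{6}  ⟹  sig = (2;(2))
  P={0,4}:  v_{0} + v_{4} = 2·v_{5}  ⟹  sig = (2;(2))
  P={1,5}:  v_{1} + v_{5} = 2·v_{4}  ⟹  sig = (2;(2))

Hence PRS(X_Σ) =
{ (2;()) ×2,  (2;(1)) ×8,  (2;(1,1)),  (2;(2)) ×3 }


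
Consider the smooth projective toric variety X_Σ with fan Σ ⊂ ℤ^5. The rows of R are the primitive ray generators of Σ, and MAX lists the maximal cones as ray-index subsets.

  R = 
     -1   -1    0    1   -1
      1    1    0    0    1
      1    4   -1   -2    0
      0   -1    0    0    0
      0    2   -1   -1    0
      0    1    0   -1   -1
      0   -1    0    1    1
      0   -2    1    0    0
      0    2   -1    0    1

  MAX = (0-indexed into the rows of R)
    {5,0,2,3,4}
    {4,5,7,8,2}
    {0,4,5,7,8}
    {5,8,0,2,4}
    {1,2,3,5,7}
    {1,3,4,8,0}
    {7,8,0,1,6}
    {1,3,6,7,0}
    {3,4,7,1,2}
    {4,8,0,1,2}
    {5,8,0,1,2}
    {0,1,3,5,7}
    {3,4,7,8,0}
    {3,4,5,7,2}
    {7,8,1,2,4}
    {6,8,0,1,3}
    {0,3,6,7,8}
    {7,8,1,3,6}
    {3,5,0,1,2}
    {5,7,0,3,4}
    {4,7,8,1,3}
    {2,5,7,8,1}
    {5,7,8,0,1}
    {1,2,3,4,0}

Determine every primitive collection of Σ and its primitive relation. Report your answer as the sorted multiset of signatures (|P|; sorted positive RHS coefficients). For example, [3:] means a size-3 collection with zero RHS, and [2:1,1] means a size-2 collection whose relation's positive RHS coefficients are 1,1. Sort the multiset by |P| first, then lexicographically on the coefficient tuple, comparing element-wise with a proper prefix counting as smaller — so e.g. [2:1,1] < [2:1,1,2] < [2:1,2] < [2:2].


9 minimal non-faces of Δ(Σ) (on 9 rays):

  P = {5,6}:  v_{5} + v_{6} = 0 — sig = [2:]
  P = {2,6}:  v_{2} + v_{6} = v_{1} + v_{4} — sig = [2:1,1]
  P = {4,6}:  v_{4} + v_{6} = v_{3} + v_{8} — sig = [2:1,1]
  P = {0,2,7}:  v_{0} + v_{2} + v_{7} = v_{5} — sig = [3:1]
  P = {1,4,5}:  v_{1} + v_{4} + v_{5} = v_{2} — sig = [3:1]
  P = {3,5,8}:  v_{3} + v_{5} + v_{8} = v_{4} — sig = [3:1]
  P = {2,3,8}:  v_{2} + v_{3} + v_{8} = v_{1} + 2·v_{4} — sig = [3:1,2]
  P = {0,1,4,7}:  v_{0} + v_{1} + v_{4} + v_{7} = 0 — sig = [4:]
  P = {0,1,3,7,8}:  v_{0} + v_{1} + v_{3} + v_{7} + v_{8} = v_{6} — sig = [5:1]

so the primitive-relation signature multiset is
{ [2:],  [2:1,1] ×2,  [3:1] ×3,  [3:1,2],  [4:],  [5:1] }


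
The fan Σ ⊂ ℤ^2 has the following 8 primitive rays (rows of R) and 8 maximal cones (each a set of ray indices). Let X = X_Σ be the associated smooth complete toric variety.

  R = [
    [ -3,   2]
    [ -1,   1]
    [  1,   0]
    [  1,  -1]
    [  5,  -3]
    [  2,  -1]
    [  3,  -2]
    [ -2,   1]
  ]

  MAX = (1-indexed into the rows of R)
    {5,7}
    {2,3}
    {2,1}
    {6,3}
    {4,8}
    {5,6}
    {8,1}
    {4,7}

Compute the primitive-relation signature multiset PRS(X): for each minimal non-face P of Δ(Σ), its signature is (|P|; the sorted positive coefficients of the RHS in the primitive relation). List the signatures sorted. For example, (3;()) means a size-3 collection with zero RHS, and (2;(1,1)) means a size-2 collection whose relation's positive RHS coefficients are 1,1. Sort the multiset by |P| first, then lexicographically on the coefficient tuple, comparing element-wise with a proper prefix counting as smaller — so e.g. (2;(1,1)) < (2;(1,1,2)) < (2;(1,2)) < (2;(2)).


|primitive collections| = 20. Relations:

  P={1,7}:  v_{1} + v_{7} = 0  ⟹  sig = (2;())
  P={2,4}:  v_{2} + v_{4} = 0  ⟹  sig = (2;())
  P={6,8}:  v_{6} + v_{8} = 0  ⟹  sig = (2;())
  P={1,4}:  v_{1} + v_{4} = v_{8}  ⟹  sig = (2;(1))
  P={1,5}:  v_{1} + v_{5} = v_{6}  ⟹  sig = (2;(1))
  P={1,6}:  v_{1} + v_{6} = v_{2}  ⟹  sig = (2;(1))
  P={2,6}:  v_{2} + v_{6} = v_{3}  ⟹  sig = (2;(1))
  P={2,7}:  v_{2} + v_{7} = v_{6}  ⟹  sig = (2;(1))
  P={2,8}:  v_{2} + v_{8} = v_{1}  ⟹  sig = (2;(1))
  P={3,4}:  v_{3} + v_{4} = v_{6}  ⟹  sig = (2;(1))
  P={3,8}:  v_{3} + v_{8} = v_{2}  ⟹  sig = (2;(1))
  P={4,6}:  v_{4} + v_{6} = v_{7}  ⟹  sig = (2;(1))
  P={5,8}:  v_{5} + v_{8} = v_{7}  ⟹  sig = (2;(1))
  P={6,7}:  v_{6} + v_{7} = v_{5}  ⟹  sig = (2;(1))
  P={7,8}:  v_{7} + v_{8} = v_{4}  ⟹  sig = (2;(1))
  P={1,3}:  v_{1} + v_{3} = 2·v_{2}  ⟹  sig = (2;(2))
  P={2,5}:  v_{2} + v_{5} = 2·v_{6}  ⟹  sig = (2;(2))
  P={3,7}:  v_{3} + v_{7} = 2·v_{6}  ⟹  sig = (2;(2))
  P={4,5}:  v_{4} + v_{5} = 2·v_{7}  ⟹  sig = (2;(2))
  P={3,5}:  v_{3} + v_{5} = 3·v_{6}  ⟹  sig = (2;(3))

Hence PRS(X_Σ) =
    |P|=2: 20 collections, coeffs (), (), (), (1), (1), (1), (1), (1), (1), (1), (1), (1), (1), (1), (1), (2), (2), (2), (2), (3)


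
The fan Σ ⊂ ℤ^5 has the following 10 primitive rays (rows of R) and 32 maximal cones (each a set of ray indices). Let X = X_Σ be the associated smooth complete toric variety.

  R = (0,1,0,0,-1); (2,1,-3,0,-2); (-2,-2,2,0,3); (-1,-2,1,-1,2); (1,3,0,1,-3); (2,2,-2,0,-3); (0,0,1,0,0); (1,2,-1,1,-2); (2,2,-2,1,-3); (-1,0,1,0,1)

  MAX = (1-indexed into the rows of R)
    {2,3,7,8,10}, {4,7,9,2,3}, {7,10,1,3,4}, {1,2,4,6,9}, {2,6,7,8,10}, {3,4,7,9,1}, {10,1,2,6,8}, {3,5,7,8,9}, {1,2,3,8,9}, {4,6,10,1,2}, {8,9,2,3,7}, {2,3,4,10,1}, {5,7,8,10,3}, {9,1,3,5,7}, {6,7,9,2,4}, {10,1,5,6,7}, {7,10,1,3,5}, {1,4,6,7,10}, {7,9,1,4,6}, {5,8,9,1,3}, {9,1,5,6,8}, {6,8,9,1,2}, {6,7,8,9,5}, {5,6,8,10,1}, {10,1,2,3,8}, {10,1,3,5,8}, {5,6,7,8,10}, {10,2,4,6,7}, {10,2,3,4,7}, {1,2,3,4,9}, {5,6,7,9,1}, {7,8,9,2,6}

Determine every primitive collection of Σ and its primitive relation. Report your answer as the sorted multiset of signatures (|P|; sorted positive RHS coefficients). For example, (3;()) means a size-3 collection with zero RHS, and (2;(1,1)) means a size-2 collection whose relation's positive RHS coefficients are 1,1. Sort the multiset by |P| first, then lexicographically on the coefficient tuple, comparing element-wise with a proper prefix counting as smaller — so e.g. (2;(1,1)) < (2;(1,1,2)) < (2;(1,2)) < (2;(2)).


7 collections generate NE(X_Σ); each relation:

  P = {3,6}:  v_{3} + v_{6} = 0  so sig = (2;())
  P = {4,8}:  v_{4} + v_{8} = 0  so sig = (2;())
  P = {9,10}:  v_{9} + v_{10} = v_{8}  so sig = (2;(1))
  P = {2,5}:  v_{2} + v_{5} = v_{6} + v_{8}  so sig = (2;(1,1))
  P = {4,5}:  v_{4} + v_{5} = v_{1} + v_{7}  so sig = (2;(1,1))
  P = {1,2,7}:  v_{1} + v_{2} + v_{7} = v_{6}  so sig = (3;(1))
  P = {1,7,8}:  v_{1} + v_{7} + v_{8} = v_{5}  so sig = (3;(1))

so the primitive-relation signature multiset is
[(2;()), (2;()), (2;(1)), (2;(1,1)), (2;(1,1)), (3;(1)), (3;(1))]


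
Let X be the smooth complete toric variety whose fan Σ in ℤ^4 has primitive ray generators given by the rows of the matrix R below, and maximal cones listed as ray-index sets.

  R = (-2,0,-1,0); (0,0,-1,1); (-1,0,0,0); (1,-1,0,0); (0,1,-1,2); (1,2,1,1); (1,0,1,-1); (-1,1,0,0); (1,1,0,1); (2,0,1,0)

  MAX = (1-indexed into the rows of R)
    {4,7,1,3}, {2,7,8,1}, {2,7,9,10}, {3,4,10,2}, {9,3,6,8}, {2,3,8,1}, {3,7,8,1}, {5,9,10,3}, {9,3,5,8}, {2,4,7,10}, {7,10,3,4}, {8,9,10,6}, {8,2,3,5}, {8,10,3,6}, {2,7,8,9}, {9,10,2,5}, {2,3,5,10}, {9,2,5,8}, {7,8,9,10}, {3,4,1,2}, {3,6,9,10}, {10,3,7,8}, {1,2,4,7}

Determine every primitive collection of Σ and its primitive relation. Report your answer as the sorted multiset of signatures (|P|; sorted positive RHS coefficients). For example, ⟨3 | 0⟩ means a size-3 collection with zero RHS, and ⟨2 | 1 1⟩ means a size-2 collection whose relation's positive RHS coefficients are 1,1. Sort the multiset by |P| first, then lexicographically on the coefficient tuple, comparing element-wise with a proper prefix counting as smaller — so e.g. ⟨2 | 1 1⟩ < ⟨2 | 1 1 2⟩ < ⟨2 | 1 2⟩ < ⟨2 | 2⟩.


Primitive collections (18):

  P = {1,10}:  v_{1} + v_{10} = 0  →  sig = ⟨2 | 0⟩
  P = {4,8}:  v_{4} + v_{8} = 0  →  sig = ⟨2 | 0⟩
  P = {5,7}:  v_{5} + v_{7} = v_{9}  →  sig = ⟨2 | 1⟩
  P = {1,9}:  v_{1} + v_{9} = v_{2} + v_{8}  →  sig = ⟨2 | 1 1⟩
  P = {4,9}:  v_{4} + v_{9} = v_{2} + v_{10}  →  sig = ⟨2 | 1 1⟩
  P = {1,6}:  v_{1} + v_{6} = v_{3} + v_{8} + v_{9}  →  sig = ⟨2 | 1 1 1⟩
  P = {4,6}:  v_{4} + v_{6} = v_{3} + v_{9} + v_{10}  →  sig = ⟨2 | 1 1 1⟩
  P = {1,5}:  v_{1} + v_{5} = 2·v_{2} + v_{3} + v_{8}  →  sig = ⟨2 | 1 1 2⟩
  P = {4,5}:  v_{4} + v_{5} = 2·v_{2} + v_{3} + v_{10}  →  sig = ⟨2 | 1 1 2⟩
  P = {2,6}:  v_{2} + v_{6} = v_{3} + 2·v_{9}  →  sig = ⟨2 | 1 2⟩
  P = {6,7}:  v_{6} + v_{7} = 2·v_{8} + 2·v_{10}  →  sig = ⟨2 | 2 2⟩
  P = {5,6}:  v_{5} + v_{6} = 2·v_{3} + 3·v_{9}  →  sig = ⟨2 | 2 3⟩
  P = {2,3,7}:  v_{2} + v_{3} + v_{7} = 0  →  sig = ⟨3 | 0⟩
  P = {2,3,9}:  v_{2} + v_{3} + v_{9} = v_{5}  →  sig = ⟨3 | 1⟩
  P = {2,8,10}:  v_{2} + v_{8} + v_{10} = v_{9}  →  sig = ⟨3 | 1⟩
  P = {3,7,9}:  v_{3} + v_{7} + v_{9} = v_{8} + v_{10}  →  sig = ⟨3 | 1 1⟩
  P = {5,8,10}:  v_{5} + v_{8} + v_{10} = v_{3} + 2·v_{9}  →  sig = ⟨3 | 1 2⟩
  P = {3,8,9,10}:  v_{3} + v_{8} + v_{9} + v_{10} = v_{6}  →  sig = ⟨4 | 1⟩

so the primitive-relation signature multiset is
[⟨2 | 0⟩, ⟨2 | 0⟩, ⟨2 | 1⟩, ⟨2 | 1 1⟩, ⟨2 | 1 1⟩, ⟨2 | 1 1 1⟩, ⟨2 | 1 1 1⟩, ⟨2 | 1 1 2⟩, ⟨2 | 1 1 2⟩, ⟨2 | 1 2⟩, ⟨2 | 2 2⟩, ⟨2 | 2 3⟩, ⟨3 | 0⟩, ⟨3 | 1⟩, ⟨3 | 1⟩, ⟨3 | 1 1⟩, ⟨3 | 1 2⟩, ⟨4 | 1⟩]


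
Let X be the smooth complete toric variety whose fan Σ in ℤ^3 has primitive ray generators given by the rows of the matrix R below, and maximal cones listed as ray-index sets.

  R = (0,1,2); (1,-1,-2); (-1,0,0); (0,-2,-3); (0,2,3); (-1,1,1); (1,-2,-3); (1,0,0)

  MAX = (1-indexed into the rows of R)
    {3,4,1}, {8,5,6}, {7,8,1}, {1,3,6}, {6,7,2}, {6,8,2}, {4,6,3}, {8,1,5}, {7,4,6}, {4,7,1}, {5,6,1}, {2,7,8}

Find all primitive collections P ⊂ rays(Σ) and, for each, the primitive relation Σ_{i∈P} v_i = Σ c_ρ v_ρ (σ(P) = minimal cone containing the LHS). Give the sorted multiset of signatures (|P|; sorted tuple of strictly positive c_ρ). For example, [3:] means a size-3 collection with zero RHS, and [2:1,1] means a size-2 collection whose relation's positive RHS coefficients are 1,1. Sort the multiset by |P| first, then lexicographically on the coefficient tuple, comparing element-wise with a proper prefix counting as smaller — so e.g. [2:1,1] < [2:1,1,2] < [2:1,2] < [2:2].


Primitive collections (14):

  • {3,8}:  v_{3} + v_{8} = 0  ⇒ sig = [2:]
  • {4,5}:  v_{4} + v_{5} = 0  ⇒ sig = [2:]
  • {1,2}:  v_{1} + v_{2} = v_{8}  ⇒ sig = [2:1]
  • {3,7}:  v_{3} + v_{7} = v_{4}  ⇒ sig = [2:1]
  • {4,8}:  v_{4} + v_{8} = v_{7}  ⇒ sig = [2:1]
  • {5,7}:  v_{5} + v_{7} = v_{8}  ⇒ sig = [2:1]
  • {2,3}:  v_{2} + v_{3} = v_{6} + v_{7}  ⇒ sig = [2:1,1]
  • {3,5}:  v_{3} + v_{5} = v_{1} + v_{6}  ⇒ sig = [2:1,1]
  • {2,4}:  v_{2} + v_{4} = v_{6} + 2·v_{7}  ⇒ sig = [2:1,2]
  • {2,5}:  v_{2} + v_{5} = v_{6} + 2·v_{8}  ⇒ sig = [2:1,2]
  • {1,6,7}:  v_{1} + v_{6} + v_{7} = 0  ⇒ sig = [3:]
  • {1,4,6}:  v_{1} + v_{4} + v_{6} = v_{3}  ⇒ sig = [3:1]
  • {1,6,8}:  v_{1} + v_{6} + v_{8} = v_{5}  ⇒ sig = [3:1]
  • {6,7,8}:  v_{6} + v_{7} + v_{8} = v_{2}  ⇒ sig = [3:1]

Sorted signature multiset PRS(X):
    |P|=2: 10 collections, coeffs (), (), (1), (1), (1), (1), (1,1), (1,1), (1,2), (1,2)
    |P|=3: 4 collections, coeffs (), (1), (1), (1)


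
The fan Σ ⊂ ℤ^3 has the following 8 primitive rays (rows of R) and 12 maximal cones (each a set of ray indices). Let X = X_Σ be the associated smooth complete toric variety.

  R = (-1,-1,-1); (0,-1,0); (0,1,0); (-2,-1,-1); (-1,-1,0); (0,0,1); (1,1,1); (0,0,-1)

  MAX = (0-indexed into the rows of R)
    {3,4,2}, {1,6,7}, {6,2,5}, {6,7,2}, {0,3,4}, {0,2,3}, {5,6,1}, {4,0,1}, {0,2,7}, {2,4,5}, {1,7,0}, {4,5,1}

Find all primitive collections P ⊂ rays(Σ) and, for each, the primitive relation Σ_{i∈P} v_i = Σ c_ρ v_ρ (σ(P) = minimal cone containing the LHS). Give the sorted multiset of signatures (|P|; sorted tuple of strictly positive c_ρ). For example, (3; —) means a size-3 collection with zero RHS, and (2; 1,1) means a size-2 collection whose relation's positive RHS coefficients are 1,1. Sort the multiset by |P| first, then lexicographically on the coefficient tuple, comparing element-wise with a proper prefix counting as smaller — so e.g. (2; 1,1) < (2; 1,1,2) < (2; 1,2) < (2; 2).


Σ has 11 primitive collections:

  {0,6}:  v_{0} + v_{6} = 0  →  sig = (2; —)
  {1,2}:  v_{1} + v_{2} = 0  →  sig = (2; —)
  {5,7}:  v_{5} + v_{7} = 0  →  sig = (2; —)
  {0,5}:  v_{0} + v_{5} = v_{4}  →  sig = (2; 1)
  {4,6}:  v_{4} + v_{6} = v_{5}  →  sig = (2; 1)
  {4,7}:  v_{4} + v_{7} = v_{0}  →  sig = (2; 1)
  {1,3}:  v_{1} + v_{3} = v_{0} + v_{4}  →  sig = (2; 1,1)
  {3,6}:  v_{3} + v_{6} = v_{2} + v_{4}  →  sig = (2; 1,1)
  {3,5}:  v_{3} + v_{5} = v_{2} + 2·v_{4}  →  sig = (2; 1,2)
  {3,7}:  v_{3} + v_{7} = 2·v_{0} + v_{2}  →  sig = (2; 1,2)
  {0,2,4}:  v_{0} + v_{2} + v_{4} = v_{3}  →  sig = (3; 1)

so the primitive-relation signature multiset is
    |P|=2: 10 collections, coeffs (), (), (), (1), (1), (1), (1,1), (1,1), (1,2), (1,2)
    |P|=3: 1 collection, coeffs (1)


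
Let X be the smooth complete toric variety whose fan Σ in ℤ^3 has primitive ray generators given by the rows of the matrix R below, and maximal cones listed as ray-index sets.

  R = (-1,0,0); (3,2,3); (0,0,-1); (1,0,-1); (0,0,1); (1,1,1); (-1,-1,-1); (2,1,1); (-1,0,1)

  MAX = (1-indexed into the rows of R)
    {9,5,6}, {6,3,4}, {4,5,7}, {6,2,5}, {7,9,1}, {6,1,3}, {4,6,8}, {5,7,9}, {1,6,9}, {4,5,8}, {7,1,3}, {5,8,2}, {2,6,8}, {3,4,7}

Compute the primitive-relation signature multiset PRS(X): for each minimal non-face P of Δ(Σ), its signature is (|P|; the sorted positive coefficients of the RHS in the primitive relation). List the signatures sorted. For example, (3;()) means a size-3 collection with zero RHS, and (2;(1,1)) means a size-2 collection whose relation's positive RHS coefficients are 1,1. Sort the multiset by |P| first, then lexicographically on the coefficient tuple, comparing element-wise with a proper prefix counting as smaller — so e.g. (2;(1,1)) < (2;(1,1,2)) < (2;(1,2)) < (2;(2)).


Δ(Σ) — 9 vertices, 17 min non-faces:

  P={3,5}:  v_{3} + v_{5} = 0 — sig = (2;())
  P={4,9}:  v_{4} + v_{9} = 0 — sig = (2;())
  P={6,7}:  v_{6} + v_{7} = 0 — sig = (2;())
  P={1,4}:  v_{1} + v_{4} = v_{3} — sig = (2;(1))
  P={1,5}:  v_{1} + v_{5} = v_{9} — sig = (2;(1))
  P={1,8}:  v_{1} + v_{8} = v_{6} — sig = (2;(1))
  P={3,9}:  v_{3} + v_{9} = v_{1} — sig = (2;(1))
  P={2,3}:  v_{2} + v_{3} = v_{6} + v_{8} — sig = (2;(1,1))
  P={2,7}:  v_{2} + v_{7} = v_{5} + v_{8} — sig = (2;(1,1))
  P={3,8}:  v_{3} + v_{8} = v_{4} + v_{6} — sig = (2;(1,1))
  P={7,8}:  v_{7} + v_{8} = v_{4} + v_{5} — sig = (2;(1,1))
  P={8,9}:  v_{8} + v_{9} = v_{5} + v_{6} — sig = (2;(1,1))
  P={1,2}:  v_{1} + v_{2} = v_{5} + 2·v_{6} — sig = (2;(1,2))
  P={2,4}:  v_{2} + v_{4} = 2·v_{8} — sig = (2;(2))
  P={2,9}:  v_{2} + v_{9} = 2·v_{5} + 2·v_{6} — sig = (2;(2,2))
  P={4,5,6}:  v_{4} + v_{5} + v_{6} = v_{8} — sig = (3;(1))
  P={5,6,8}:  v_{5} + v_{6} + v_{8} = v_{2} — sig = (3;(1))

Sorted signature multiset PRS(X):
    (2;())
    (2;())
    (2;())
    (2;(1))
    (2;(1))
    (2;(1))
    (2;(1))
    (2;(1,1))
    (2;(1,1))
    (2;(1,1))
    (2;(1,1))
    (2;(1,1))
    (2;(1,2))
    (2;(2))
    (2;(2,2))
    (3;(1))
    (3;(1))


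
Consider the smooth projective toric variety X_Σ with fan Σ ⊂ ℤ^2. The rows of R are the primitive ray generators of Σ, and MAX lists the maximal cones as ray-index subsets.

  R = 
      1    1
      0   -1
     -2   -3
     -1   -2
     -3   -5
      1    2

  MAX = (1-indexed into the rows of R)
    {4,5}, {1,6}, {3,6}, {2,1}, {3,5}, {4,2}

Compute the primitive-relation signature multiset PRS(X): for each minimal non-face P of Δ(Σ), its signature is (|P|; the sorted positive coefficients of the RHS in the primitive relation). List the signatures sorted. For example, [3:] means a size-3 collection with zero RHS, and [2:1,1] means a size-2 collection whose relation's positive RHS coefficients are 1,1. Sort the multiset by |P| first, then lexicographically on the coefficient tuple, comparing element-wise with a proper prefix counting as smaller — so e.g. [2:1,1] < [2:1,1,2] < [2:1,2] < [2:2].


Δ(Σ) — 6 vertices, 9 min non-faces:

  • {4,6}:  v_{4} + v_{6} = 0  ⟹  sig = [2:]
  • {1,3}:  v_{1} + v_{3} = v_{4}  ⟹  sig = [2:1]
  • {1,4}:  v_{1} + v_{4} = v_{2}  ⟹  sig = [2:1]
  • {2,6}:  v_{2} + v_{6} = v_{1}  ⟹  sig = [2:1]
  • {3,4}:  v_{3} + v_{4} = v_{5}  ⟹  sig = [2:1]
  • {5,6}:  v_{5} + v_{6} = v_{3}  ⟹  sig = [2:1]
  • {1,5}:  v_{1} + v_{5} = 2·v_{4}  ⟹  sig = [2:2]
  • {2,3}:  v_{2} + v_{3} = 2·v_{4}  ⟹  sig = [2:2]
  • {2,5}:  v_{2} + v_{5} = 3·v_{4}  ⟹  sig = [2:3]

so the primitive-relation signature multiset is
{ [2:],  [2:1] ×5,  [2:2] ×2,  [2:3] }


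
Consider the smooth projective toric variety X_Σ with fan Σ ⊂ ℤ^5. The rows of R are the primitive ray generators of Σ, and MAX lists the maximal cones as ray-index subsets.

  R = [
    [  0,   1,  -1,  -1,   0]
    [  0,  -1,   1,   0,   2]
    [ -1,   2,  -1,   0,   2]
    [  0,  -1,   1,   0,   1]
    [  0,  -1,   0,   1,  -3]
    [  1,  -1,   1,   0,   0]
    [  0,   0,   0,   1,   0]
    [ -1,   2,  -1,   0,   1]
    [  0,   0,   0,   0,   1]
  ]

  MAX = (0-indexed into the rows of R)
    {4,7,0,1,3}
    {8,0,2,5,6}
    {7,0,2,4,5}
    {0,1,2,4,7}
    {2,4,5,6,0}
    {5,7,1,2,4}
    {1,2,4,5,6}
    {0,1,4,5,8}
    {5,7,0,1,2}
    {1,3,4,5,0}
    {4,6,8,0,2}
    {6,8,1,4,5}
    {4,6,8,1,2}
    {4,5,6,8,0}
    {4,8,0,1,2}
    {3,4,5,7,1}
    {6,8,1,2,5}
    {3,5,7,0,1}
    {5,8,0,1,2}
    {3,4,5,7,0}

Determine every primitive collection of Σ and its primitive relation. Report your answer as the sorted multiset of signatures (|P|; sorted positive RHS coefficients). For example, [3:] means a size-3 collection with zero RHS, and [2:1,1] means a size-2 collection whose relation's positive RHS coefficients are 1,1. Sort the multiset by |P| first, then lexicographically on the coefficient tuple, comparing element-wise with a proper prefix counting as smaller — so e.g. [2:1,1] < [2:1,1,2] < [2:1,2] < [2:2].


9 collections generate NE(X_Σ); each relation:

  • {3,8}:  v_{3} + v_{8} = v_{1}  so sig = [2:1]
  • {7,8}:  v_{7} + v_{8} = v_{2}  so sig = [2:1]
  • {2,3}:  v_{2} + v_{3} = v_{1} + v_{7}  so sig = [2:1,1]
  • {3,6}:  v_{3} + v_{6} = v_{1} + v_{2} + v_{4} + v_{5}  so sig = [2:1,1,1,1]
  • {6,7}:  v_{6} + v_{7} = 2·v_{2} + v_{4} + v_{5}  so sig = [2:1,1,2]
  • {0,1,6}:  v_{0} + v_{1} + v_{6} = 2·v_{8}  so sig = [3:2]
  • {2,4,5,8}:  v_{2} + v_{4} + v_{5} + v_{8} = v_{6}  so sig = [4:1]
  • {0,1,4,5,7}:  v_{0} + v_{1} + v_{4} + v_{5} + v_{7} = 0  so sig = [5:]
  • {0,1,2,4,5}:  v_{0} + v_{1} + v_{2} + v_{4} + v_{5} = v_{8}  so sig = [5:1]

Hence PRS(X_Σ) =
{ [2:1] ×2,  [2:1,1],  [2:1,1,1,1],  [2:1,1,2],  [3:2],  [4:1],  [5:],  [5:1] }


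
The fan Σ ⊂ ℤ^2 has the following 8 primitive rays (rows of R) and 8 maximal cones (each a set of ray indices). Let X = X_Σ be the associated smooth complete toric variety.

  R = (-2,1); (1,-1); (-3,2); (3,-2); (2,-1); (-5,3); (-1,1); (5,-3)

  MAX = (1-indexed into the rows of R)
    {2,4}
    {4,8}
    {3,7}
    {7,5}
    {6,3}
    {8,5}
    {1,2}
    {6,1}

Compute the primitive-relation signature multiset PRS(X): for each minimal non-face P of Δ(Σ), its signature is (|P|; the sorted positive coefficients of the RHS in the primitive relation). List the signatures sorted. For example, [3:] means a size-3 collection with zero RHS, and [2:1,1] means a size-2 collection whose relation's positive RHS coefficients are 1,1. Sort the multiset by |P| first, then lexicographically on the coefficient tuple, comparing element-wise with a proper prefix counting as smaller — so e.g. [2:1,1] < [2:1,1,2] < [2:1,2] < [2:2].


20 collections generate NE(X_Σ); each relation:

  • {1,5}:  v_{1} + v_{5} = 0  so sig = [2:]
  • {2,7}:  v_{2} + v_{7} = 0  so sig = [2:]
  • {3,4}:  v_{3} + v_{4} = 0  so sig = [2:]
  • {6,8}:  v_{6} + v_{8} = 0  so sig = [2:]
  • {1,3}:  v_{1} + v_{3} = v_{6}  so sig = [2:1]
  • {1,4}:  v_{1} + v_{4} = v_{2}  so sig = [2:1]
  • {1,7}:  v_{1} + v_{7} = v_{3}  so sig = [2:1]
  • {1,8}:  v_{1} + v_{8} = v_{4}  so sig = [2:1]
  • {2,3}:  v_{2} + v_{3} = v_{1}  so sig = [2:1]
  • {2,5}:  v_{2} + v_{5} = v_{4}  so sig = [2:1]
  • {3,5}:  v_{3} + v_{5} = v_{7}  so sig = [2:1]
  • {3,8}:  v_{3} + v_{8} = v_{5}  so sig = [2:1]
  • {4,5}:  v_{4} + v_{5} = v_{8}  so sig = [2:1]
  • {4,6}:  v_{4} + v_{6} = v_{1}  so sig = [2:1]
  • {4,7}:  v_{4} + v_{7} = v_{5}  so sig = [2:1]
  • {5,6}:  v_{5} + v_{6} = v_{3}  so sig = [2:1]
  • {2,6}:  v_{2} + v_{6} = 2·v_{1}  so sig = [2:2]
  • {2,8}:  v_{2} + v_{8} = 2·v_{4}  so sig = [2:2]
  • {6,7}:  v_{6} + v_{7} = 2·v_{3}  so sig = [2:2]
  • {7,8}:  v_{7} + v_{8} = 2·v_{5}  so sig = [2:2]

so the primitive-relation signature multiset is
    [2:]
    [2:]
    [2:]
    [2:]
    [2:1]
    [2:1]
    [2:1]
    [2:1]
    [2:1]
    [2:1]
    [2:1]
    [2:1]
    [2:1]
    [2:1]
    [2:1]
    [2:1]
    [2:2]
    [2:2]
    [2:2]
    [2:2]
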